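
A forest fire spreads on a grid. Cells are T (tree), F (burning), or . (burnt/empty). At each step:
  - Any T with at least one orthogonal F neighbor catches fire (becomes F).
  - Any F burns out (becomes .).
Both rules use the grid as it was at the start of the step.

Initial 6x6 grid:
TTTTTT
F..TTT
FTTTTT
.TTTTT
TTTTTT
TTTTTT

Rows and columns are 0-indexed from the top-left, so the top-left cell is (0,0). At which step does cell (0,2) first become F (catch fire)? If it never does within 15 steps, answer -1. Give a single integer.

Step 1: cell (0,2)='T' (+2 fires, +2 burnt)
Step 2: cell (0,2)='T' (+3 fires, +2 burnt)
Step 3: cell (0,2)='F' (+4 fires, +3 burnt)
  -> target ignites at step 3
Step 4: cell (0,2)='.' (+7 fires, +4 burnt)
Step 5: cell (0,2)='.' (+7 fires, +7 burnt)
Step 6: cell (0,2)='.' (+5 fires, +7 burnt)
Step 7: cell (0,2)='.' (+2 fires, +5 burnt)
Step 8: cell (0,2)='.' (+1 fires, +2 burnt)
Step 9: cell (0,2)='.' (+0 fires, +1 burnt)
  fire out at step 9

3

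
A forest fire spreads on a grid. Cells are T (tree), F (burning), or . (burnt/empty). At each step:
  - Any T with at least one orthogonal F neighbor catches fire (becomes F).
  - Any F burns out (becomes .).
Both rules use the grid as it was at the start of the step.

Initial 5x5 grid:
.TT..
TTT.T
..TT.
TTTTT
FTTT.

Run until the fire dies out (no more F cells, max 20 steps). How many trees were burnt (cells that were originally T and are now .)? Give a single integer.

Step 1: +2 fires, +1 burnt (F count now 2)
Step 2: +2 fires, +2 burnt (F count now 2)
Step 3: +2 fires, +2 burnt (F count now 2)
Step 4: +2 fires, +2 burnt (F count now 2)
Step 5: +3 fires, +2 burnt (F count now 3)
Step 6: +2 fires, +3 burnt (F count now 2)
Step 7: +2 fires, +2 burnt (F count now 2)
Step 8: +0 fires, +2 burnt (F count now 0)
Fire out after step 8
Initially T: 16, now '.': 24
Total burnt (originally-T cells now '.'): 15

Answer: 15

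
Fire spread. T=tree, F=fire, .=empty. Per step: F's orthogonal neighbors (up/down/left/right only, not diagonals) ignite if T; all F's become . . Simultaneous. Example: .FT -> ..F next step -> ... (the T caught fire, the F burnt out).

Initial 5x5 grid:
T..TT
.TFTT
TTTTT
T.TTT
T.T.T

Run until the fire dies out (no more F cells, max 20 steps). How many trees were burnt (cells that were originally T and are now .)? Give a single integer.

Step 1: +3 fires, +1 burnt (F count now 3)
Step 2: +5 fires, +3 burnt (F count now 5)
Step 3: +5 fires, +5 burnt (F count now 5)
Step 4: +2 fires, +5 burnt (F count now 2)
Step 5: +2 fires, +2 burnt (F count now 2)
Step 6: +0 fires, +2 burnt (F count now 0)
Fire out after step 6
Initially T: 18, now '.': 24
Total burnt (originally-T cells now '.'): 17

Answer: 17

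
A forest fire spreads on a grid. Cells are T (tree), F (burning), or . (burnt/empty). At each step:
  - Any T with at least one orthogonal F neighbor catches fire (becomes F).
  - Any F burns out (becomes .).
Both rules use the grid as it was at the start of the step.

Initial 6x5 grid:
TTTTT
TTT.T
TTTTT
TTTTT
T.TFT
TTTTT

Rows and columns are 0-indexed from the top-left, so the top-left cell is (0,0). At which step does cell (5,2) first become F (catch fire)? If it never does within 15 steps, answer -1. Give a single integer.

Step 1: cell (5,2)='T' (+4 fires, +1 burnt)
Step 2: cell (5,2)='F' (+5 fires, +4 burnt)
  -> target ignites at step 2
Step 3: cell (5,2)='.' (+4 fires, +5 burnt)
Step 4: cell (5,2)='.' (+5 fires, +4 burnt)
Step 5: cell (5,2)='.' (+5 fires, +5 burnt)
Step 6: cell (5,2)='.' (+3 fires, +5 burnt)
Step 7: cell (5,2)='.' (+1 fires, +3 burnt)
Step 8: cell (5,2)='.' (+0 fires, +1 burnt)
  fire out at step 8

2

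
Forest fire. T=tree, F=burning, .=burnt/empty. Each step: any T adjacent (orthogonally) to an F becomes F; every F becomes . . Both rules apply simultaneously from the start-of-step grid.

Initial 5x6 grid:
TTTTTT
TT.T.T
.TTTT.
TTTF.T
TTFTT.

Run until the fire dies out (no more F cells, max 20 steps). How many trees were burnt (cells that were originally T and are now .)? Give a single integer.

Step 1: +4 fires, +2 burnt (F count now 4)
Step 2: +6 fires, +4 burnt (F count now 6)
Step 3: +3 fires, +6 burnt (F count now 3)
Step 4: +3 fires, +3 burnt (F count now 3)
Step 5: +3 fires, +3 burnt (F count now 3)
Step 6: +2 fires, +3 burnt (F count now 2)
Step 7: +0 fires, +2 burnt (F count now 0)
Fire out after step 7
Initially T: 22, now '.': 29
Total burnt (originally-T cells now '.'): 21

Answer: 21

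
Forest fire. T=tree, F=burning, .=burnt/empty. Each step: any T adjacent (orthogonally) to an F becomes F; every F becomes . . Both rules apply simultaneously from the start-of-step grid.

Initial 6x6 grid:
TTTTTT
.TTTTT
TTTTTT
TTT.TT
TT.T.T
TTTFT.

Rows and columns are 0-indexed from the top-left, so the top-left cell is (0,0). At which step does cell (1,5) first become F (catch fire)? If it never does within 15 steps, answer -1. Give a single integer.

Step 1: cell (1,5)='T' (+3 fires, +1 burnt)
Step 2: cell (1,5)='T' (+1 fires, +3 burnt)
Step 3: cell (1,5)='T' (+2 fires, +1 burnt)
Step 4: cell (1,5)='T' (+2 fires, +2 burnt)
Step 5: cell (1,5)='T' (+3 fires, +2 burnt)
Step 6: cell (1,5)='T' (+3 fires, +3 burnt)
Step 7: cell (1,5)='T' (+3 fires, +3 burnt)
Step 8: cell (1,5)='T' (+4 fires, +3 burnt)
Step 9: cell (1,5)='T' (+4 fires, +4 burnt)
Step 10: cell (1,5)='F' (+3 fires, +4 burnt)
  -> target ignites at step 10
Step 11: cell (1,5)='.' (+2 fires, +3 burnt)
Step 12: cell (1,5)='.' (+0 fires, +2 burnt)
  fire out at step 12

10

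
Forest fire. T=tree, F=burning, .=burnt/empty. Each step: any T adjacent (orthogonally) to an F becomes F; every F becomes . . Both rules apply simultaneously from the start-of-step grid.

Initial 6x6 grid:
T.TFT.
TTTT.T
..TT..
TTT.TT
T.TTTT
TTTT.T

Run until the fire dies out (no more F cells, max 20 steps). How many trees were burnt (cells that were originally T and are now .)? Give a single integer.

Step 1: +3 fires, +1 burnt (F count now 3)
Step 2: +2 fires, +3 burnt (F count now 2)
Step 3: +2 fires, +2 burnt (F count now 2)
Step 4: +2 fires, +2 burnt (F count now 2)
Step 5: +3 fires, +2 burnt (F count now 3)
Step 6: +3 fires, +3 burnt (F count now 3)
Step 7: +4 fires, +3 burnt (F count now 4)
Step 8: +3 fires, +4 burnt (F count now 3)
Step 9: +2 fires, +3 burnt (F count now 2)
Step 10: +0 fires, +2 burnt (F count now 0)
Fire out after step 10
Initially T: 25, now '.': 35
Total burnt (originally-T cells now '.'): 24

Answer: 24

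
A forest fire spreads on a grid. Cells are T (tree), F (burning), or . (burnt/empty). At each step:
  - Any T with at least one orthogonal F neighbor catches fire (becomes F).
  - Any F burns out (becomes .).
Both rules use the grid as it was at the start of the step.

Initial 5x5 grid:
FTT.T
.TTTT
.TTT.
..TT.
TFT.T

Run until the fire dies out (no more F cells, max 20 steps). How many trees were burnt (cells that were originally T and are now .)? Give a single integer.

Answer: 14

Derivation:
Step 1: +3 fires, +2 burnt (F count now 3)
Step 2: +3 fires, +3 burnt (F count now 3)
Step 3: +4 fires, +3 burnt (F count now 4)
Step 4: +2 fires, +4 burnt (F count now 2)
Step 5: +1 fires, +2 burnt (F count now 1)
Step 6: +1 fires, +1 burnt (F count now 1)
Step 7: +0 fires, +1 burnt (F count now 0)
Fire out after step 7
Initially T: 15, now '.': 24
Total burnt (originally-T cells now '.'): 14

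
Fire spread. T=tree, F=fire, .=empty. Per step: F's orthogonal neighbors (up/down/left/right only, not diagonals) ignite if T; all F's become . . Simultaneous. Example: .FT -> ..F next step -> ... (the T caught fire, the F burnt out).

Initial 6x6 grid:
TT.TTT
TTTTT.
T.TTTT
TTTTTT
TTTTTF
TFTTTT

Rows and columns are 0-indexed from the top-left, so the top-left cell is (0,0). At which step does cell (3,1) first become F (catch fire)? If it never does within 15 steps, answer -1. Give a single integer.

Step 1: cell (3,1)='T' (+6 fires, +2 burnt)
Step 2: cell (3,1)='F' (+8 fires, +6 burnt)
  -> target ignites at step 2
Step 3: cell (3,1)='.' (+4 fires, +8 burnt)
Step 4: cell (3,1)='.' (+4 fires, +4 burnt)
Step 5: cell (3,1)='.' (+4 fires, +4 burnt)
Step 6: cell (3,1)='.' (+4 fires, +4 burnt)
Step 7: cell (3,1)='.' (+1 fires, +4 burnt)
Step 8: cell (3,1)='.' (+0 fires, +1 burnt)
  fire out at step 8

2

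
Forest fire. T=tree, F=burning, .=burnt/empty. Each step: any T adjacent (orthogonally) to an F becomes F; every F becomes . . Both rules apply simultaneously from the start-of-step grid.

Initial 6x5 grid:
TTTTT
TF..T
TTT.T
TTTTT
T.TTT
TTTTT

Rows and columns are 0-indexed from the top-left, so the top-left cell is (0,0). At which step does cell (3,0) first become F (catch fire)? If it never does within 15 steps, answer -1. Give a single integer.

Step 1: cell (3,0)='T' (+3 fires, +1 burnt)
Step 2: cell (3,0)='T' (+5 fires, +3 burnt)
Step 3: cell (3,0)='F' (+3 fires, +5 burnt)
  -> target ignites at step 3
Step 4: cell (3,0)='.' (+4 fires, +3 burnt)
Step 5: cell (3,0)='.' (+5 fires, +4 burnt)
Step 6: cell (3,0)='.' (+4 fires, +5 burnt)
Step 7: cell (3,0)='.' (+1 fires, +4 burnt)
Step 8: cell (3,0)='.' (+0 fires, +1 burnt)
  fire out at step 8

3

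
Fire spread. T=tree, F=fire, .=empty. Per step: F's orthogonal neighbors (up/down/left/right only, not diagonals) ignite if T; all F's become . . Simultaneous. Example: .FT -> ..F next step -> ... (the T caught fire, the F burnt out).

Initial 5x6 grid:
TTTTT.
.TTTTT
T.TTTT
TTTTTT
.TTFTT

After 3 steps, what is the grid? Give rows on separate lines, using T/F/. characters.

Step 1: 3 trees catch fire, 1 burn out
  TTTTT.
  .TTTTT
  T.TTTT
  TTTFTT
  .TF.FT
Step 2: 5 trees catch fire, 3 burn out
  TTTTT.
  .TTTTT
  T.TFTT
  TTF.FT
  .F...F
Step 3: 5 trees catch fire, 5 burn out
  TTTTT.
  .TTFTT
  T.F.FT
  TF...F
  ......

TTTTT.
.TTFTT
T.F.FT
TF...F
......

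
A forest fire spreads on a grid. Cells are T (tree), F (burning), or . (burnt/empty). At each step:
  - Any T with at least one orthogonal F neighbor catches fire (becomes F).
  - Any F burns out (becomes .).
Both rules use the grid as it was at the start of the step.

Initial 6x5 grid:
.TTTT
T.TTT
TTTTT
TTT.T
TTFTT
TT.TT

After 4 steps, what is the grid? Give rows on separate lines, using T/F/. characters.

Step 1: 3 trees catch fire, 1 burn out
  .TTTT
  T.TTT
  TTTTT
  TTF.T
  TF.FT
  TT.TT
Step 2: 6 trees catch fire, 3 burn out
  .TTTT
  T.TTT
  TTFTT
  TF..T
  F...F
  TF.FT
Step 3: 7 trees catch fire, 6 burn out
  .TTTT
  T.FTT
  TF.FT
  F...F
  .....
  F...F
Step 4: 4 trees catch fire, 7 burn out
  .TFTT
  T..FT
  F...F
  .....
  .....
  .....

.TFTT
T..FT
F...F
.....
.....
.....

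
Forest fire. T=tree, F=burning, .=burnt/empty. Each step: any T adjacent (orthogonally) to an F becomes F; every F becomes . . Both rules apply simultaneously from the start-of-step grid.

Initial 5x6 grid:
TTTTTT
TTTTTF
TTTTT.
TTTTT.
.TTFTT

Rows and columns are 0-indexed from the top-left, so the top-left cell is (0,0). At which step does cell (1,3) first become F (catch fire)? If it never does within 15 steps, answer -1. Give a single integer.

Step 1: cell (1,3)='T' (+5 fires, +2 burnt)
Step 2: cell (1,3)='F' (+8 fires, +5 burnt)
  -> target ignites at step 2
Step 3: cell (1,3)='.' (+4 fires, +8 burnt)
Step 4: cell (1,3)='.' (+4 fires, +4 burnt)
Step 5: cell (1,3)='.' (+3 fires, +4 burnt)
Step 6: cell (1,3)='.' (+1 fires, +3 burnt)
Step 7: cell (1,3)='.' (+0 fires, +1 burnt)
  fire out at step 7

2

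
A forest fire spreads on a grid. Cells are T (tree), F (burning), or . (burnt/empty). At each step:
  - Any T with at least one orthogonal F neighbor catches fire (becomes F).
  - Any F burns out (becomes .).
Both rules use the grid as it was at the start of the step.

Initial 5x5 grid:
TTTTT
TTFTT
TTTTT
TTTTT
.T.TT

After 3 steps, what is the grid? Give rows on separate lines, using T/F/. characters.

Step 1: 4 trees catch fire, 1 burn out
  TTFTT
  TF.FT
  TTFTT
  TTTTT
  .T.TT
Step 2: 7 trees catch fire, 4 burn out
  TF.FT
  F...F
  TF.FT
  TTFTT
  .T.TT
Step 3: 6 trees catch fire, 7 burn out
  F...F
  .....
  F...F
  TF.FT
  .T.TT

F...F
.....
F...F
TF.FT
.T.TT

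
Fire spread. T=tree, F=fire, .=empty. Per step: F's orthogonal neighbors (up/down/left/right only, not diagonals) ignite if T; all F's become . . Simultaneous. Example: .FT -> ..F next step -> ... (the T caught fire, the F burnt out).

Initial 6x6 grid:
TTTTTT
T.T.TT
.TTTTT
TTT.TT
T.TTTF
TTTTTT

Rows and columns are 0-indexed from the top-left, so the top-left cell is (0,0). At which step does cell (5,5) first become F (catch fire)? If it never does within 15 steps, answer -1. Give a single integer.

Step 1: cell (5,5)='F' (+3 fires, +1 burnt)
  -> target ignites at step 1
Step 2: cell (5,5)='.' (+4 fires, +3 burnt)
Step 3: cell (5,5)='.' (+4 fires, +4 burnt)
Step 4: cell (5,5)='.' (+5 fires, +4 burnt)
Step 5: cell (5,5)='.' (+4 fires, +5 burnt)
Step 6: cell (5,5)='.' (+5 fires, +4 burnt)
Step 7: cell (5,5)='.' (+2 fires, +5 burnt)
Step 8: cell (5,5)='.' (+1 fires, +2 burnt)
Step 9: cell (5,5)='.' (+1 fires, +1 burnt)
Step 10: cell (5,5)='.' (+1 fires, +1 burnt)
Step 11: cell (5,5)='.' (+0 fires, +1 burnt)
  fire out at step 11

1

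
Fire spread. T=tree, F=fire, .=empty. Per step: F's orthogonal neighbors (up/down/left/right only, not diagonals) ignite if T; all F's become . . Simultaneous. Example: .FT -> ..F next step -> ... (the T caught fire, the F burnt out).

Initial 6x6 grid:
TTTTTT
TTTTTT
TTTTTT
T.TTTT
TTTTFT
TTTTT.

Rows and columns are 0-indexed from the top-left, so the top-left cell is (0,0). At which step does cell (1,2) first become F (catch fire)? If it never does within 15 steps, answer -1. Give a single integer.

Step 1: cell (1,2)='T' (+4 fires, +1 burnt)
Step 2: cell (1,2)='T' (+5 fires, +4 burnt)
Step 3: cell (1,2)='T' (+6 fires, +5 burnt)
Step 4: cell (1,2)='T' (+6 fires, +6 burnt)
Step 5: cell (1,2)='F' (+6 fires, +6 burnt)
  -> target ignites at step 5
Step 6: cell (1,2)='.' (+3 fires, +6 burnt)
Step 7: cell (1,2)='.' (+2 fires, +3 burnt)
Step 8: cell (1,2)='.' (+1 fires, +2 burnt)
Step 9: cell (1,2)='.' (+0 fires, +1 burnt)
  fire out at step 9

5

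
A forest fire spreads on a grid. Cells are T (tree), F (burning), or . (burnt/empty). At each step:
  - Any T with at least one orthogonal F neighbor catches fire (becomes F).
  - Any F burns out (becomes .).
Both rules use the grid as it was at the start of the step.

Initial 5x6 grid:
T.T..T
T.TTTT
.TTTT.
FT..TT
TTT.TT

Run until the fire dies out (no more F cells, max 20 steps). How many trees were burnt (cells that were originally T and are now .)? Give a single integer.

Step 1: +2 fires, +1 burnt (F count now 2)
Step 2: +2 fires, +2 burnt (F count now 2)
Step 3: +2 fires, +2 burnt (F count now 2)
Step 4: +2 fires, +2 burnt (F count now 2)
Step 5: +3 fires, +2 burnt (F count now 3)
Step 6: +2 fires, +3 burnt (F count now 2)
Step 7: +3 fires, +2 burnt (F count now 3)
Step 8: +2 fires, +3 burnt (F count now 2)
Step 9: +0 fires, +2 burnt (F count now 0)
Fire out after step 9
Initially T: 20, now '.': 28
Total burnt (originally-T cells now '.'): 18

Answer: 18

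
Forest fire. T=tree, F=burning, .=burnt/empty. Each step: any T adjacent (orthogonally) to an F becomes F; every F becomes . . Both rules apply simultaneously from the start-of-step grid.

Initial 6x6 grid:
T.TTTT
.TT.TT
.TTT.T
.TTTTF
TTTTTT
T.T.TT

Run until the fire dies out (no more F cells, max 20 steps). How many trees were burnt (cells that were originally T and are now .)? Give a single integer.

Step 1: +3 fires, +1 burnt (F count now 3)
Step 2: +4 fires, +3 burnt (F count now 4)
Step 3: +6 fires, +4 burnt (F count now 6)
Step 4: +4 fires, +6 burnt (F count now 4)
Step 5: +5 fires, +4 burnt (F count now 5)
Step 6: +3 fires, +5 burnt (F count now 3)
Step 7: +1 fires, +3 burnt (F count now 1)
Step 8: +0 fires, +1 burnt (F count now 0)
Fire out after step 8
Initially T: 27, now '.': 35
Total burnt (originally-T cells now '.'): 26

Answer: 26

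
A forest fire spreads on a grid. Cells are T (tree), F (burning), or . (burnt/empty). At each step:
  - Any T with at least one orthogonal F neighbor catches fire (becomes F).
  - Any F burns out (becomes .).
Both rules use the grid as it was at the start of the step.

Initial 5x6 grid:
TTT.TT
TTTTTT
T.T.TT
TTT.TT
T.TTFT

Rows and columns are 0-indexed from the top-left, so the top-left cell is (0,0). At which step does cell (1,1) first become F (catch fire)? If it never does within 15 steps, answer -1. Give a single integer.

Step 1: cell (1,1)='T' (+3 fires, +1 burnt)
Step 2: cell (1,1)='T' (+3 fires, +3 burnt)
Step 3: cell (1,1)='T' (+3 fires, +3 burnt)
Step 4: cell (1,1)='T' (+5 fires, +3 burnt)
Step 5: cell (1,1)='T' (+3 fires, +5 burnt)
Step 6: cell (1,1)='F' (+4 fires, +3 burnt)
  -> target ignites at step 6
Step 7: cell (1,1)='.' (+2 fires, +4 burnt)
Step 8: cell (1,1)='.' (+1 fires, +2 burnt)
Step 9: cell (1,1)='.' (+0 fires, +1 burnt)
  fire out at step 9

6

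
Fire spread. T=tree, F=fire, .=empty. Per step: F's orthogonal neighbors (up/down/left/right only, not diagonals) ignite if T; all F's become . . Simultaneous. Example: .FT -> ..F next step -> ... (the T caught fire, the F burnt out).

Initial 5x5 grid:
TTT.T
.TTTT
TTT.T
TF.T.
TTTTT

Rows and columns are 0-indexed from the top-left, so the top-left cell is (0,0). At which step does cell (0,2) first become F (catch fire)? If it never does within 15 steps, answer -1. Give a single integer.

Step 1: cell (0,2)='T' (+3 fires, +1 burnt)
Step 2: cell (0,2)='T' (+5 fires, +3 burnt)
Step 3: cell (0,2)='T' (+3 fires, +5 burnt)
Step 4: cell (0,2)='F' (+5 fires, +3 burnt)
  -> target ignites at step 4
Step 5: cell (0,2)='.' (+1 fires, +5 burnt)
Step 6: cell (0,2)='.' (+2 fires, +1 burnt)
Step 7: cell (0,2)='.' (+0 fires, +2 burnt)
  fire out at step 7

4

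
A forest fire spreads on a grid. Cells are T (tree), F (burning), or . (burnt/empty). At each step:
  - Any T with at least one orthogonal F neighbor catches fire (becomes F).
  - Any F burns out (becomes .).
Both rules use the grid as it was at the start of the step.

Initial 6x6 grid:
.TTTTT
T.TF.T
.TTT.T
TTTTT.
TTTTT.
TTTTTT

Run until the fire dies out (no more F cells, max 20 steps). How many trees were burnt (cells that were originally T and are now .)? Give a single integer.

Step 1: +3 fires, +1 burnt (F count now 3)
Step 2: +4 fires, +3 burnt (F count now 4)
Step 3: +6 fires, +4 burnt (F count now 6)
Step 4: +5 fires, +6 burnt (F count now 5)
Step 5: +5 fires, +5 burnt (F count now 5)
Step 6: +3 fires, +5 burnt (F count now 3)
Step 7: +1 fires, +3 burnt (F count now 1)
Step 8: +0 fires, +1 burnt (F count now 0)
Fire out after step 8
Initially T: 28, now '.': 35
Total burnt (originally-T cells now '.'): 27

Answer: 27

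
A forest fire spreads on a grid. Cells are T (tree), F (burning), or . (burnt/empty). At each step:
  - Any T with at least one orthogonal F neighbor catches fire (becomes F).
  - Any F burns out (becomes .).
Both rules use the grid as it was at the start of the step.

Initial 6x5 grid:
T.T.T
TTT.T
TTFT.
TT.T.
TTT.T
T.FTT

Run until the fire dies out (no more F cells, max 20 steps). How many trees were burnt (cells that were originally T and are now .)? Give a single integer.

Answer: 18

Derivation:
Step 1: +5 fires, +2 burnt (F count now 5)
Step 2: +7 fires, +5 burnt (F count now 7)
Step 3: +4 fires, +7 burnt (F count now 4)
Step 4: +2 fires, +4 burnt (F count now 2)
Step 5: +0 fires, +2 burnt (F count now 0)
Fire out after step 5
Initially T: 20, now '.': 28
Total burnt (originally-T cells now '.'): 18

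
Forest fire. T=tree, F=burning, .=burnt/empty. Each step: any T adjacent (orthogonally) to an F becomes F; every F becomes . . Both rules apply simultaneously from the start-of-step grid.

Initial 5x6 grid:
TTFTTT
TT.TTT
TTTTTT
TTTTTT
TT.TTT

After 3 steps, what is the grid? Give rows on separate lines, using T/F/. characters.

Step 1: 2 trees catch fire, 1 burn out
  TF.FTT
  TT.TTT
  TTTTTT
  TTTTTT
  TT.TTT
Step 2: 4 trees catch fire, 2 burn out
  F...FT
  TF.FTT
  TTTTTT
  TTTTTT
  TT.TTT
Step 3: 5 trees catch fire, 4 burn out
  .....F
  F...FT
  TFTFTT
  TTTTTT
  TT.TTT

.....F
F...FT
TFTFTT
TTTTTT
TT.TTT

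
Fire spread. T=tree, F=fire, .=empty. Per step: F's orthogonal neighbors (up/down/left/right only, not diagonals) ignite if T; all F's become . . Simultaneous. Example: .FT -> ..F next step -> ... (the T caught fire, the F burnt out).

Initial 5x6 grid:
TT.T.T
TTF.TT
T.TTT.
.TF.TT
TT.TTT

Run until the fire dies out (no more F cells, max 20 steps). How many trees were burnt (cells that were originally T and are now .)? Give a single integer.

Answer: 19

Derivation:
Step 1: +3 fires, +2 burnt (F count now 3)
Step 2: +4 fires, +3 burnt (F count now 4)
Step 3: +4 fires, +4 burnt (F count now 4)
Step 4: +2 fires, +4 burnt (F count now 2)
Step 5: +3 fires, +2 burnt (F count now 3)
Step 6: +3 fires, +3 burnt (F count now 3)
Step 7: +0 fires, +3 burnt (F count now 0)
Fire out after step 7
Initially T: 20, now '.': 29
Total burnt (originally-T cells now '.'): 19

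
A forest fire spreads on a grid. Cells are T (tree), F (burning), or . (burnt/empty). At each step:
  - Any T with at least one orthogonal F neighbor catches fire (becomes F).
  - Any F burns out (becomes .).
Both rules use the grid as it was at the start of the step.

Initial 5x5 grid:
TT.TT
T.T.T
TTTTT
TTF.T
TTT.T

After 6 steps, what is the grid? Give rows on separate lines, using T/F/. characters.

Step 1: 3 trees catch fire, 1 burn out
  TT.TT
  T.T.T
  TTFTT
  TF..T
  TTF.T
Step 2: 5 trees catch fire, 3 burn out
  TT.TT
  T.F.T
  TF.FT
  F...T
  TF..T
Step 3: 3 trees catch fire, 5 burn out
  TT.TT
  T...T
  F...F
  ....T
  F...T
Step 4: 3 trees catch fire, 3 burn out
  TT.TT
  F...F
  .....
  ....F
  ....T
Step 5: 3 trees catch fire, 3 burn out
  FT.TF
  .....
  .....
  .....
  ....F
Step 6: 2 trees catch fire, 3 burn out
  .F.F.
  .....
  .....
  .....
  .....

.F.F.
.....
.....
.....
.....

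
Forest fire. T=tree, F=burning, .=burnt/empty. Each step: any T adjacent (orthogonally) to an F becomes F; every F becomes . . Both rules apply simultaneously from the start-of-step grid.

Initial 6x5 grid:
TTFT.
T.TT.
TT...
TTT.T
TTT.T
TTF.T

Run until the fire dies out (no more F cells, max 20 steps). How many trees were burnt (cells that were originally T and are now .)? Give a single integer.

Answer: 16

Derivation:
Step 1: +5 fires, +2 burnt (F count now 5)
Step 2: +5 fires, +5 burnt (F count now 5)
Step 3: +3 fires, +5 burnt (F count now 3)
Step 4: +3 fires, +3 burnt (F count now 3)
Step 5: +0 fires, +3 burnt (F count now 0)
Fire out after step 5
Initially T: 19, now '.': 27
Total burnt (originally-T cells now '.'): 16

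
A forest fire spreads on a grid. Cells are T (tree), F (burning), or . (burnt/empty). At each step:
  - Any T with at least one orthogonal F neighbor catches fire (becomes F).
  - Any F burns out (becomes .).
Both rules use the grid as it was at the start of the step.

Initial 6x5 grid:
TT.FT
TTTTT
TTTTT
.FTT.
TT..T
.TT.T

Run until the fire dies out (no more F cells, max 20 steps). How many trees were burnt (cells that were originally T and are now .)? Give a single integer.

Answer: 19

Derivation:
Step 1: +5 fires, +2 burnt (F count now 5)
Step 2: +9 fires, +5 burnt (F count now 9)
Step 3: +4 fires, +9 burnt (F count now 4)
Step 4: +1 fires, +4 burnt (F count now 1)
Step 5: +0 fires, +1 burnt (F count now 0)
Fire out after step 5
Initially T: 21, now '.': 28
Total burnt (originally-T cells now '.'): 19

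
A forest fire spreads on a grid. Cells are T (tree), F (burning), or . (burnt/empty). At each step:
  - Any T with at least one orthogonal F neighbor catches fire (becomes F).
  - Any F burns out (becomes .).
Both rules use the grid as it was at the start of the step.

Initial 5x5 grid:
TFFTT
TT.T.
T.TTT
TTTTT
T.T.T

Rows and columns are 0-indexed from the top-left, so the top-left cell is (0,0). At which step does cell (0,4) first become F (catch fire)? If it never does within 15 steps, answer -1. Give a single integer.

Step 1: cell (0,4)='T' (+3 fires, +2 burnt)
Step 2: cell (0,4)='F' (+3 fires, +3 burnt)
  -> target ignites at step 2
Step 3: cell (0,4)='.' (+2 fires, +3 burnt)
Step 4: cell (0,4)='.' (+4 fires, +2 burnt)
Step 5: cell (0,4)='.' (+4 fires, +4 burnt)
Step 6: cell (0,4)='.' (+2 fires, +4 burnt)
Step 7: cell (0,4)='.' (+0 fires, +2 burnt)
  fire out at step 7

2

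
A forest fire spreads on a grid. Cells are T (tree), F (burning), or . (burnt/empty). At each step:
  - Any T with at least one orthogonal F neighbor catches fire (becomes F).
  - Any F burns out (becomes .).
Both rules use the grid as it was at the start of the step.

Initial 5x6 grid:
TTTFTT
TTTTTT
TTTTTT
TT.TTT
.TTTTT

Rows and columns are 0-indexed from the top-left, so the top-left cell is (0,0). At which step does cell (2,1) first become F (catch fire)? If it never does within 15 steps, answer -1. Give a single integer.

Step 1: cell (2,1)='T' (+3 fires, +1 burnt)
Step 2: cell (2,1)='T' (+5 fires, +3 burnt)
Step 3: cell (2,1)='T' (+6 fires, +5 burnt)
Step 4: cell (2,1)='F' (+5 fires, +6 burnt)
  -> target ignites at step 4
Step 5: cell (2,1)='.' (+5 fires, +5 burnt)
Step 6: cell (2,1)='.' (+3 fires, +5 burnt)
Step 7: cell (2,1)='.' (+0 fires, +3 burnt)
  fire out at step 7

4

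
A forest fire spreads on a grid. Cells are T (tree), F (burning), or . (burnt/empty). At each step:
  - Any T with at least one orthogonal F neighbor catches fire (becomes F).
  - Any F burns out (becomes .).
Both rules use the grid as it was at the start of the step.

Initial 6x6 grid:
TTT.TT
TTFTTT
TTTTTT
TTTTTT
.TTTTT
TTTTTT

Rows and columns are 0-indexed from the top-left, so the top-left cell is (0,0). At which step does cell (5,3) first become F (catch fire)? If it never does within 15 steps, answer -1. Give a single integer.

Step 1: cell (5,3)='T' (+4 fires, +1 burnt)
Step 2: cell (5,3)='T' (+6 fires, +4 burnt)
Step 3: cell (5,3)='T' (+8 fires, +6 burnt)
Step 4: cell (5,3)='T' (+7 fires, +8 burnt)
Step 5: cell (5,3)='F' (+4 fires, +7 burnt)
  -> target ignites at step 5
Step 6: cell (5,3)='.' (+3 fires, +4 burnt)
Step 7: cell (5,3)='.' (+1 fires, +3 burnt)
Step 8: cell (5,3)='.' (+0 fires, +1 burnt)
  fire out at step 8

5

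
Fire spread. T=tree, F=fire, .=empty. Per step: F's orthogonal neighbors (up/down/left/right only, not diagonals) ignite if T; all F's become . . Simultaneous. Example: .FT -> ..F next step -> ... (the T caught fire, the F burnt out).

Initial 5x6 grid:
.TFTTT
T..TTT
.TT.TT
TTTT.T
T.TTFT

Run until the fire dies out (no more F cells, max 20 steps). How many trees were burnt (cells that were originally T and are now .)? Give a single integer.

Step 1: +4 fires, +2 burnt (F count now 4)
Step 2: +5 fires, +4 burnt (F count now 5)
Step 3: +4 fires, +5 burnt (F count now 4)
Step 4: +4 fires, +4 burnt (F count now 4)
Step 5: +2 fires, +4 burnt (F count now 2)
Step 6: +1 fires, +2 burnt (F count now 1)
Step 7: +0 fires, +1 burnt (F count now 0)
Fire out after step 7
Initially T: 21, now '.': 29
Total burnt (originally-T cells now '.'): 20

Answer: 20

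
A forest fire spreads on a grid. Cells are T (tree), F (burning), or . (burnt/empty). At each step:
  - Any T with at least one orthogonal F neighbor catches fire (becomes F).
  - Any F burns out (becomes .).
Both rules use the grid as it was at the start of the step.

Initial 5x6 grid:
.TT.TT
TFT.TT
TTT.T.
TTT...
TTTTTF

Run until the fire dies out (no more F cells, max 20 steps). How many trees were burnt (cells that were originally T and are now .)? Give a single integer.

Answer: 15

Derivation:
Step 1: +5 fires, +2 burnt (F count now 5)
Step 2: +5 fires, +5 burnt (F count now 5)
Step 3: +4 fires, +5 burnt (F count now 4)
Step 4: +1 fires, +4 burnt (F count now 1)
Step 5: +0 fires, +1 burnt (F count now 0)
Fire out after step 5
Initially T: 20, now '.': 25
Total burnt (originally-T cells now '.'): 15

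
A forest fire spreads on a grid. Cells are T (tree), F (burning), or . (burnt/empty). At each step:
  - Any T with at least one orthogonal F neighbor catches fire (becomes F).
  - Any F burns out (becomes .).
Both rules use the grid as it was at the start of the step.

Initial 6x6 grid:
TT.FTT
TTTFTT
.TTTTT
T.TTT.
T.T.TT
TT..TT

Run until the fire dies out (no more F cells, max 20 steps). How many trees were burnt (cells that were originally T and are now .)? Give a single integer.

Step 1: +4 fires, +2 burnt (F count now 4)
Step 2: +6 fires, +4 burnt (F count now 6)
Step 3: +6 fires, +6 burnt (F count now 6)
Step 4: +3 fires, +6 burnt (F count now 3)
Step 5: +2 fires, +3 burnt (F count now 2)
Step 6: +1 fires, +2 burnt (F count now 1)
Step 7: +0 fires, +1 burnt (F count now 0)
Fire out after step 7
Initially T: 26, now '.': 32
Total burnt (originally-T cells now '.'): 22

Answer: 22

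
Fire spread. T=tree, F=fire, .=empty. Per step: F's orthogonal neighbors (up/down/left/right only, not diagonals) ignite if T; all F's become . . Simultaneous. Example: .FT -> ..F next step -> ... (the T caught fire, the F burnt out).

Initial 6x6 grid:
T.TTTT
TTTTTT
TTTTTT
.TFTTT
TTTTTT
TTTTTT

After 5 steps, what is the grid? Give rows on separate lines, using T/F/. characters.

Step 1: 4 trees catch fire, 1 burn out
  T.TTTT
  TTTTTT
  TTFTTT
  .F.FTT
  TTFTTT
  TTTTTT
Step 2: 7 trees catch fire, 4 burn out
  T.TTTT
  TTFTTT
  TF.FTT
  ....FT
  TF.FTT
  TTFTTT
Step 3: 10 trees catch fire, 7 burn out
  T.FTTT
  TF.FTT
  F...FT
  .....F
  F...FT
  TF.FTT
Step 4: 7 trees catch fire, 10 burn out
  T..FTT
  F...FT
  .....F
  ......
  .....F
  F...FT
Step 5: 4 trees catch fire, 7 burn out
  F...FT
  .....F
  ......
  ......
  ......
  .....F

F...FT
.....F
......
......
......
.....F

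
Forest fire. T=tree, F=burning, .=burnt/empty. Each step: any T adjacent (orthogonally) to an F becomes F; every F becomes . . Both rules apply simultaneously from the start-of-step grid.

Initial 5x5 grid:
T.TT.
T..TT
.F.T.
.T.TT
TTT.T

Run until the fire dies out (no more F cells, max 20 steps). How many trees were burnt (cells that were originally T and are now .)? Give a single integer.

Answer: 4

Derivation:
Step 1: +1 fires, +1 burnt (F count now 1)
Step 2: +1 fires, +1 burnt (F count now 1)
Step 3: +2 fires, +1 burnt (F count now 2)
Step 4: +0 fires, +2 burnt (F count now 0)
Fire out after step 4
Initially T: 14, now '.': 15
Total burnt (originally-T cells now '.'): 4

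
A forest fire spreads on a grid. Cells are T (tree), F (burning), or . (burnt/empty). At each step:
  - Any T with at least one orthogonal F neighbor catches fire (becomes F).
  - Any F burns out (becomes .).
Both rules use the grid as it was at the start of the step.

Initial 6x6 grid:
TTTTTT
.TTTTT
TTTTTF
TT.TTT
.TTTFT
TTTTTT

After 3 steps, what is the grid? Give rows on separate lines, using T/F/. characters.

Step 1: 7 trees catch fire, 2 burn out
  TTTTTT
  .TTTTF
  TTTTF.
  TT.TFF
  .TTF.F
  TTTTFT
Step 2: 7 trees catch fire, 7 burn out
  TTTTTF
  .TTTF.
  TTTF..
  TT.F..
  .TF...
  TTTF.F
Step 3: 5 trees catch fire, 7 burn out
  TTTTF.
  .TTF..
  TTF...
  TT....
  .F....
  TTF...

TTTTF.
.TTF..
TTF...
TT....
.F....
TTF...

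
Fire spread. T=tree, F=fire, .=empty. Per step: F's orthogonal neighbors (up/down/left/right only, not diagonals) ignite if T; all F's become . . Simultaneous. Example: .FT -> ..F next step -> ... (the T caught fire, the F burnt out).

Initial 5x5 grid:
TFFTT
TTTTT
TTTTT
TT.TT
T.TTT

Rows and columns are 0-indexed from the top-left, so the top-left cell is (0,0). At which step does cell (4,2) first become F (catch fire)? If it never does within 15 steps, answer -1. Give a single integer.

Step 1: cell (4,2)='T' (+4 fires, +2 burnt)
Step 2: cell (4,2)='T' (+5 fires, +4 burnt)
Step 3: cell (4,2)='T' (+4 fires, +5 burnt)
Step 4: cell (4,2)='T' (+3 fires, +4 burnt)
Step 5: cell (4,2)='T' (+3 fires, +3 burnt)
Step 6: cell (4,2)='F' (+2 fires, +3 burnt)
  -> target ignites at step 6
Step 7: cell (4,2)='.' (+0 fires, +2 burnt)
  fire out at step 7

6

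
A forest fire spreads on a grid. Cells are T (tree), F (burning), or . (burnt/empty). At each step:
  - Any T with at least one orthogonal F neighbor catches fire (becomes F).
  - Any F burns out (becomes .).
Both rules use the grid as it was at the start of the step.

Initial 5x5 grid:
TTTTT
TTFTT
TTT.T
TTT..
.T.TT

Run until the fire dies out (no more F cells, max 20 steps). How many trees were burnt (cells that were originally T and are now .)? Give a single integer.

Answer: 17

Derivation:
Step 1: +4 fires, +1 burnt (F count now 4)
Step 2: +6 fires, +4 burnt (F count now 6)
Step 3: +5 fires, +6 burnt (F count now 5)
Step 4: +2 fires, +5 burnt (F count now 2)
Step 5: +0 fires, +2 burnt (F count now 0)
Fire out after step 5
Initially T: 19, now '.': 23
Total burnt (originally-T cells now '.'): 17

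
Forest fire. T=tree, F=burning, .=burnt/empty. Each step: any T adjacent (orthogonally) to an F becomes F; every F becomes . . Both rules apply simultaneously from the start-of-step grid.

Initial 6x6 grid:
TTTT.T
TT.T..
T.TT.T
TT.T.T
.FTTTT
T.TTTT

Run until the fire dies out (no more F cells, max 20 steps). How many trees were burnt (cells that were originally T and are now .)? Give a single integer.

Step 1: +2 fires, +1 burnt (F count now 2)
Step 2: +3 fires, +2 burnt (F count now 3)
Step 3: +4 fires, +3 burnt (F count now 4)
Step 4: +4 fires, +4 burnt (F count now 4)
Step 5: +6 fires, +4 burnt (F count now 6)
Step 6: +3 fires, +6 burnt (F count now 3)
Step 7: +1 fires, +3 burnt (F count now 1)
Step 8: +0 fires, +1 burnt (F count now 0)
Fire out after step 8
Initially T: 25, now '.': 34
Total burnt (originally-T cells now '.'): 23

Answer: 23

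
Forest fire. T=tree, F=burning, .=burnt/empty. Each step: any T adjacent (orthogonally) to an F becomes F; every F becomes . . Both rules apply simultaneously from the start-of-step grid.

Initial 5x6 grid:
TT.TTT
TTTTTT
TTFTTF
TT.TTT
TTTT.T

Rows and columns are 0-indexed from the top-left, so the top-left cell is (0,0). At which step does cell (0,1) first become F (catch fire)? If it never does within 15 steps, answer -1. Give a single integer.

Step 1: cell (0,1)='T' (+6 fires, +2 burnt)
Step 2: cell (0,1)='T' (+9 fires, +6 burnt)
Step 3: cell (0,1)='F' (+7 fires, +9 burnt)
  -> target ignites at step 3
Step 4: cell (0,1)='.' (+3 fires, +7 burnt)
Step 5: cell (0,1)='.' (+0 fires, +3 burnt)
  fire out at step 5

3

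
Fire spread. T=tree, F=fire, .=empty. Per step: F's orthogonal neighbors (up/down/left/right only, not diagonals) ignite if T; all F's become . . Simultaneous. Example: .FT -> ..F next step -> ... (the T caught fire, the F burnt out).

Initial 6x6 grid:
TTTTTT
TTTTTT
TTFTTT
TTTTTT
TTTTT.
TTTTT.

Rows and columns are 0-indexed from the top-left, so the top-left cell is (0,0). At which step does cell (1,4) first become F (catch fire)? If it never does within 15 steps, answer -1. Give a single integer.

Step 1: cell (1,4)='T' (+4 fires, +1 burnt)
Step 2: cell (1,4)='T' (+8 fires, +4 burnt)
Step 3: cell (1,4)='F' (+10 fires, +8 burnt)
  -> target ignites at step 3
Step 4: cell (1,4)='.' (+8 fires, +10 burnt)
Step 5: cell (1,4)='.' (+3 fires, +8 burnt)
Step 6: cell (1,4)='.' (+0 fires, +3 burnt)
  fire out at step 6

3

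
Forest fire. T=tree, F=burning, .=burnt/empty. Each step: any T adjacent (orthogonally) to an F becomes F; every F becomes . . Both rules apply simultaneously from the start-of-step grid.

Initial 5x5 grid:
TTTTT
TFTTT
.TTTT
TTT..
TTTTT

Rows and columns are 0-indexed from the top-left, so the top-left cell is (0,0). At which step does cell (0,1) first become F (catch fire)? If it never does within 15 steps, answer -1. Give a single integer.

Step 1: cell (0,1)='F' (+4 fires, +1 burnt)
  -> target ignites at step 1
Step 2: cell (0,1)='.' (+5 fires, +4 burnt)
Step 3: cell (0,1)='.' (+6 fires, +5 burnt)
Step 4: cell (0,1)='.' (+4 fires, +6 burnt)
Step 5: cell (0,1)='.' (+1 fires, +4 burnt)
Step 6: cell (0,1)='.' (+1 fires, +1 burnt)
Step 7: cell (0,1)='.' (+0 fires, +1 burnt)
  fire out at step 7

1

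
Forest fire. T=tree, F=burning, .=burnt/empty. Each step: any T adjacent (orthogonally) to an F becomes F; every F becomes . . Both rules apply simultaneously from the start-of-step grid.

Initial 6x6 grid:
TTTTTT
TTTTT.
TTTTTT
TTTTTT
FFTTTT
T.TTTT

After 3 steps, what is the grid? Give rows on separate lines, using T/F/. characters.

Step 1: 4 trees catch fire, 2 burn out
  TTTTTT
  TTTTT.
  TTTTTT
  FFTTTT
  ..FTTT
  F.TTTT
Step 2: 5 trees catch fire, 4 burn out
  TTTTTT
  TTTTT.
  FFTTTT
  ..FTTT
  ...FTT
  ..FTTT
Step 3: 6 trees catch fire, 5 burn out
  TTTTTT
  FFTTT.
  ..FTTT
  ...FTT
  ....FT
  ...FTT

TTTTTT
FFTTT.
..FTTT
...FTT
....FT
...FTT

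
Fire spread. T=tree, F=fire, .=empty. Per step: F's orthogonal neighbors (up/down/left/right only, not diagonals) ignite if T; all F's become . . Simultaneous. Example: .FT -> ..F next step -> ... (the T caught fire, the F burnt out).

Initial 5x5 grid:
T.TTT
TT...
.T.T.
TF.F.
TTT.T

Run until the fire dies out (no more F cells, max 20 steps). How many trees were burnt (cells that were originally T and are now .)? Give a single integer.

Step 1: +4 fires, +2 burnt (F count now 4)
Step 2: +3 fires, +4 burnt (F count now 3)
Step 3: +1 fires, +3 burnt (F count now 1)
Step 4: +1 fires, +1 burnt (F count now 1)
Step 5: +0 fires, +1 burnt (F count now 0)
Fire out after step 5
Initially T: 13, now '.': 21
Total burnt (originally-T cells now '.'): 9

Answer: 9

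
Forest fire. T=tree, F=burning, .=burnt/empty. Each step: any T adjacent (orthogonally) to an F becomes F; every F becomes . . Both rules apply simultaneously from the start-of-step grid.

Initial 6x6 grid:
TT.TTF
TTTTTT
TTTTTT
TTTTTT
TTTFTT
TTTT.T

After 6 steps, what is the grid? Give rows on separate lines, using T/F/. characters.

Step 1: 6 trees catch fire, 2 burn out
  TT.TF.
  TTTTTF
  TTTTTT
  TTTFTT
  TTF.FT
  TTTF.T
Step 2: 9 trees catch fire, 6 burn out
  TT.F..
  TTTTF.
  TTTFTF
  TTF.FT
  TF...F
  TTF..T
Step 3: 8 trees catch fire, 9 burn out
  TT....
  TTTF..
  TTF.F.
  TF...F
  F.....
  TF...F
Step 4: 4 trees catch fire, 8 burn out
  TT....
  TTF...
  TF....
  F.....
  ......
  F.....
Step 5: 2 trees catch fire, 4 burn out
  TT....
  TF....
  F.....
  ......
  ......
  ......
Step 6: 2 trees catch fire, 2 burn out
  TF....
  F.....
  ......
  ......
  ......
  ......

TF....
F.....
......
......
......
......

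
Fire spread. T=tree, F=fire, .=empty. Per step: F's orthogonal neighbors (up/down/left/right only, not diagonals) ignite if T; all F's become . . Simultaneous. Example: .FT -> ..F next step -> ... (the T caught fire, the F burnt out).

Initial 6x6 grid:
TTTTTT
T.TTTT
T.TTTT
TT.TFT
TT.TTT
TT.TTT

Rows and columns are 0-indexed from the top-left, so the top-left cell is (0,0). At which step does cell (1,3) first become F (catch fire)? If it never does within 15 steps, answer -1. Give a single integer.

Step 1: cell (1,3)='T' (+4 fires, +1 burnt)
Step 2: cell (1,3)='T' (+6 fires, +4 burnt)
Step 3: cell (1,3)='F' (+6 fires, +6 burnt)
  -> target ignites at step 3
Step 4: cell (1,3)='.' (+3 fires, +6 burnt)
Step 5: cell (1,3)='.' (+1 fires, +3 burnt)
Step 6: cell (1,3)='.' (+1 fires, +1 burnt)
Step 7: cell (1,3)='.' (+1 fires, +1 burnt)
Step 8: cell (1,3)='.' (+1 fires, +1 burnt)
Step 9: cell (1,3)='.' (+1 fires, +1 burnt)
Step 10: cell (1,3)='.' (+1 fires, +1 burnt)
Step 11: cell (1,3)='.' (+2 fires, +1 burnt)
Step 12: cell (1,3)='.' (+2 fires, +2 burnt)
Step 13: cell (1,3)='.' (+1 fires, +2 burnt)
Step 14: cell (1,3)='.' (+0 fires, +1 burnt)
  fire out at step 14

3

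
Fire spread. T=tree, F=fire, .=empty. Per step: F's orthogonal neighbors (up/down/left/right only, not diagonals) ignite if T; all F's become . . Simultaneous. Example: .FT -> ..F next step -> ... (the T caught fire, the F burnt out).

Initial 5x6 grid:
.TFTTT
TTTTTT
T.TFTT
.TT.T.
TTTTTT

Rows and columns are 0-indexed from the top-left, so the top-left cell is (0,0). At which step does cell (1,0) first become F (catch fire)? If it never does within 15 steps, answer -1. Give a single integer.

Step 1: cell (1,0)='T' (+6 fires, +2 burnt)
Step 2: cell (1,0)='T' (+6 fires, +6 burnt)
Step 3: cell (1,0)='F' (+6 fires, +6 burnt)
  -> target ignites at step 3
Step 4: cell (1,0)='.' (+4 fires, +6 burnt)
Step 5: cell (1,0)='.' (+1 fires, +4 burnt)
Step 6: cell (1,0)='.' (+0 fires, +1 burnt)
  fire out at step 6

3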